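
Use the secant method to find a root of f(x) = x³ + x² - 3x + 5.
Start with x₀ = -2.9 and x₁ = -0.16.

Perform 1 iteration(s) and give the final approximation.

f(x) = x³ + x² - 3x + 5
x₀ = -2.9, x₁ = -0.16

Secant formula: x_{n+1} = x_n - f(x_n)(x_n - x_{n-1})/(f(x_n) - f(x_{n-1}))

Iteration 1:
  f(-2.900000) = -2.279000
  f(-0.160000) = 5.501504
  x_2 = -0.160000 - 5.501504×(-0.160000 - (-2.900000))/(5.501504 - (-2.279000))
       = -2.097422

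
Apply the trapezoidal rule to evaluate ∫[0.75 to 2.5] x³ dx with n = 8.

f(x) = x³
a = 0.75, b = 2.5, n = 8
h = (b - a)/n = 0.218750

Trapezoidal rule: (h/2)[f(x₀) + 2f(x₁) + 2f(x₂) + ... + f(xₙ)]

x_0 = 0.7500, f(x_0) = 0.421875, coefficient = 1
x_1 = 0.9688, f(x_1) = 0.909149, coefficient = 2
x_2 = 1.1875, f(x_2) = 1.674561, coefficient = 2
x_3 = 1.4062, f(x_3) = 2.780914, coefficient = 2
x_4 = 1.6250, f(x_4) = 4.291016, coefficient = 2
x_5 = 1.8438, f(x_5) = 6.267670, coefficient = 2
x_6 = 2.0625, f(x_6) = 8.773682, coefficient = 2
x_7 = 2.2812, f(x_7) = 11.871857, coefficient = 2
x_8 = 2.5000, f(x_8) = 15.625000, coefficient = 1

I ≈ (0.218750/2) × 89.184570 = 9.754562
Exact value: 9.686523
Error: 0.068039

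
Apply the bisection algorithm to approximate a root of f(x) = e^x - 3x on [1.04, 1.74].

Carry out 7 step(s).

f(x) = e^x - 3x
Initial interval: [1.04, 1.74]

Iteration 1:
  c_1 = (1.040000 + 1.740000)/2 = 1.390000
  f(c_1) = f(1.390000) = -0.155150
  f(a) × f(c) ≥ 0, new interval: [1.390000, 1.740000]
Iteration 2:
  c_2 = (1.390000 + 1.740000)/2 = 1.565000
  f(c_2) = f(1.565000) = 0.087675
  f(a) × f(c) < 0, new interval: [1.390000, 1.565000]
Iteration 3:
  c_3 = (1.390000 + 1.565000)/2 = 1.477500
  f(c_3) = f(1.477500) = -0.050523
  f(a) × f(c) ≥ 0, new interval: [1.477500, 1.565000]
Iteration 4:
  c_4 = (1.477500 + 1.565000)/2 = 1.521250
  f(c_4) = f(1.521250) = 0.014194
  f(a) × f(c) < 0, new interval: [1.477500, 1.521250]
Iteration 5:
  c_5 = (1.477500 + 1.521250)/2 = 1.499375
  f(c_5) = f(1.499375) = -0.019236
  f(a) × f(c) ≥ 0, new interval: [1.499375, 1.521250]
Iteration 6:
  c_6 = (1.499375 + 1.521250)/2 = 1.510312
  f(c_6) = f(1.510312) = -0.002792
  f(a) × f(c) ≥ 0, new interval: [1.510312, 1.521250]
Iteration 7:
  c_7 = (1.510312 + 1.521250)/2 = 1.515781
  f(c_7) = f(1.515781) = 0.005633
  f(a) × f(c) < 0, new interval: [1.510312, 1.515781]

After 7 iteration(s), the approximation is c_7 = 1.515781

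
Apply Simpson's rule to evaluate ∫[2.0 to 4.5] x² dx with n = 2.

f(x) = x²
a = 2.0, b = 4.5, n = 2
h = (b - a)/n = 1.250000

Simpson's rule: (h/3)[f(x₀) + 4f(x₁) + 2f(x₂) + ... + f(xₙ)]

x_0 = 2.0000, f(x_0) = 4.000000, coefficient = 1
x_1 = 3.2500, f(x_1) = 10.562500, coefficient = 4
x_2 = 4.5000, f(x_2) = 20.250000, coefficient = 1

I ≈ (1.250000/3) × 66.500000 = 27.708333
Exact value: 27.708333
Error: 0.000000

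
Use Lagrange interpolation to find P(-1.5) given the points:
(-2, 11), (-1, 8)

Lagrange interpolation formula:
P(x) = Σ yᵢ × Lᵢ(x)
where Lᵢ(x) = Π_{j≠i} (x - xⱼ)/(xᵢ - xⱼ)

L_0(-1.5) = (-1.5 - (-1))/(-2 - (-1)) = 0.500000
L_1(-1.5) = (-1.5 - (-2))/(-1 - (-2)) = 0.500000

P(-1.5) = 11×L_0(-1.5) + 8×L_1(-1.5)
P(-1.5) = 9.500000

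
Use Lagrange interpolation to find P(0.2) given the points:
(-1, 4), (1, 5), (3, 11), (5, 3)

Lagrange interpolation formula:
P(x) = Σ yᵢ × Lᵢ(x)
where Lᵢ(x) = Π_{j≠i} (x - xⱼ)/(xᵢ - xⱼ)

L_0(0.2) = (0.2 - 1)/(-1 - 1) × (0.2 - 3)/(-1 - 3) × (0.2 - 5)/(-1 - 5) = 0.224000
L_1(0.2) = (0.2 - (-1))/(1 - (-1)) × (0.2 - 3)/(1 - 3) × (0.2 - 5)/(1 - 5) = 1.008000
L_2(0.2) = (0.2 - (-1))/(3 - (-1)) × (0.2 - 1)/(3 - 1) × (0.2 - 5)/(3 - 5) = -0.288000
L_3(0.2) = (0.2 - (-1))/(5 - (-1)) × (0.2 - 1)/(5 - 1) × (0.2 - 3)/(5 - 3) = 0.056000

P(0.2) = 4×L_0(0.2) + 5×L_1(0.2) + 11×L_2(0.2) + 3×L_3(0.2)
P(0.2) = 2.936000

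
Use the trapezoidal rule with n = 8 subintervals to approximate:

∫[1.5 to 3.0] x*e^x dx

f(x) = x*e^x
a = 1.5, b = 3.0, n = 8
h = (b - a)/n = 0.187500

Trapezoidal rule: (h/2)[f(x₀) + 2f(x₁) + 2f(x₂) + ... + f(xₙ)]

x_0 = 1.5000, f(x_0) = 6.722534, coefficient = 1
x_1 = 1.6875, f(x_1) = 9.122539, coefficient = 2
x_2 = 1.8750, f(x_2) = 12.226536, coefficient = 2
x_3 = 2.0625, f(x_3) = 16.222819, coefficient = 2
x_4 = 2.2500, f(x_4) = 21.347406, coefficient = 2
x_5 = 2.4375, f(x_5) = 27.895710, coefficient = 2
x_6 = 2.6250, f(x_6) = 36.237007, coefficient = 2
x_7 = 2.8125, f(x_7) = 46.832330, coefficient = 2
x_8 = 3.0000, f(x_8) = 60.256611, coefficient = 1

I ≈ (0.187500/2) × 406.747837 = 38.132610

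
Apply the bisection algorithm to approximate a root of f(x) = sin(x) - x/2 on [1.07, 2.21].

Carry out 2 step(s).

f(x) = sin(x) - x/2
Initial interval: [1.07, 2.21]

Iteration 1:
  c_1 = (1.070000 + 2.210000)/2 = 1.640000
  f(c_1) = f(1.640000) = 0.177606
  f(a) × f(c) ≥ 0, new interval: [1.640000, 2.210000]
Iteration 2:
  c_2 = (1.640000 + 2.210000)/2 = 1.925000
  f(c_2) = f(1.925000) = -0.024577
  f(a) × f(c) < 0, new interval: [1.640000, 1.925000]

After 2 iteration(s), the approximation is c_2 = 1.925000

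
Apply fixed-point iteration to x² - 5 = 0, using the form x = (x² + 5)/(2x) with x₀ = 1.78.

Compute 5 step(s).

Equation: x² - 5 = 0
Fixed-point form: x = (x² + 5)/(2x)
x₀ = 1.78

x_1 = g(1.780000) = 2.294494
x_2 = g(2.294494) = 2.236812
x_3 = g(2.236812) = 2.236068
x_4 = g(2.236068) = 2.236068
x_5 = g(2.236068) = 2.236068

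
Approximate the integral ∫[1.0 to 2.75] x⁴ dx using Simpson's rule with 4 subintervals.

f(x) = x⁴
a = 1.0, b = 2.75, n = 4
h = (b - a)/n = 0.437500

Simpson's rule: (h/3)[f(x₀) + 4f(x₁) + 2f(x₂) + ... + f(xₙ)]

x_0 = 1.0000, f(x_0) = 1.000000, coefficient = 1
x_1 = 1.4375, f(x_1) = 4.270035, coefficient = 4
x_2 = 1.8750, f(x_2) = 12.359619, coefficient = 2
x_3 = 2.3125, f(x_3) = 28.597427, coefficient = 4
x_4 = 2.7500, f(x_4) = 57.191406, coefficient = 1

I ≈ (0.437500/3) × 214.380493 = 31.263822
Exact value: 31.255273
Error: 0.008548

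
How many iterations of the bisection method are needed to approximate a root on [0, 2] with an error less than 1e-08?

We need (b-a)/2^n ≤ 1e-08
(2 - 0)/2^n ≤ 1e-08
2/2^n ≤ 1e-08
2^n ≥ 200000000
n ≥ log₂(200000000) = 27.58
n ≥ 28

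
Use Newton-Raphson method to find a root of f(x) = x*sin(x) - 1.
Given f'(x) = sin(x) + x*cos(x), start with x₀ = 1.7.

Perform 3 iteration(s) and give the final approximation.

f(x) = x*sin(x) - 1
f'(x) = sin(x) + x*cos(x)
x₀ = 1.7

Newton-Raphson formula: x_{n+1} = x_n - f(x_n)/f'(x_n)

Iteration 1:
  f(1.700000) = 0.685830
  f'(1.700000) = 0.772629
  x_1 = 1.700000 - 0.685830/0.772629 = 0.812342
Iteration 2:
  f(0.812342) = -0.410320
  f'(0.812342) = 1.284629
  x_2 = 0.812342 - (-0.410320)/1.284629 = 1.131750
Iteration 3:
  f(1.131750) = 0.024412
  f'(1.131750) = 1.386238
  x_3 = 1.131750 - 0.024412/1.386238 = 1.114140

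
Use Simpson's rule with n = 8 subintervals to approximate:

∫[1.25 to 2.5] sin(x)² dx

f(x) = sin(x)²
a = 1.25, b = 2.5, n = 8
h = (b - a)/n = 0.156250

Simpson's rule: (h/3)[f(x₀) + 4f(x₁) + 2f(x₂) + ... + f(xₙ)]

x_0 = 1.2500, f(x_0) = 0.900572, coefficient = 1
x_1 = 1.4062, f(x_1) = 0.973168, coefficient = 4
x_2 = 1.5625, f(x_2) = 0.999931, coefficient = 2
x_3 = 1.7188, f(x_3) = 0.978269, coefficient = 4
x_4 = 1.8750, f(x_4) = 0.910280, coefficient = 2
x_5 = 2.0312, f(x_5) = 0.802549, coefficient = 4
x_6 = 2.1875, f(x_6) = 0.665512, coefficient = 2
x_7 = 2.3438, f(x_7) = 0.512443, coefficient = 4
x_8 = 2.5000, f(x_8) = 0.358169, coefficient = 1

I ≈ (0.156250/3) × 19.475904 = 1.014370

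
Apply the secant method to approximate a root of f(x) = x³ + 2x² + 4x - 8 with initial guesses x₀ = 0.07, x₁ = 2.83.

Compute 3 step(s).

f(x) = x³ + 2x² + 4x - 8
x₀ = 0.07, x₁ = 2.83

Secant formula: x_{n+1} = x_n - f(x_n)(x_n - x_{n-1})/(f(x_n) - f(x_{n-1}))

Iteration 1:
  f(0.070000) = -7.709857
  f(2.830000) = 42.002987
  x_2 = 2.830000 - 42.002987×(2.830000 - 0.070000)/(42.002987 - (-7.709857))
       = 0.498042
Iteration 2:
  f(2.830000) = 42.002987
  f(0.498042) = -5.388200
  x_3 = 0.498042 - (-5.388200)×(0.498042 - 2.830000)/(-5.388200 - 42.002987)
       = 0.763177
Iteration 3:
  f(0.498042) = -5.388200
  f(0.763177) = -3.337907
  x_4 = 0.763177 - (-3.337907)×(0.763177 - 0.498042)/(-3.337907 - (-5.388200))
       = 1.194821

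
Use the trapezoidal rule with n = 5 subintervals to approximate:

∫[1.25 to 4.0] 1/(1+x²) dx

f(x) = 1/(1+x²)
a = 1.25, b = 4.0, n = 5
h = (b - a)/n = 0.550000

Trapezoidal rule: (h/2)[f(x₀) + 2f(x₁) + 2f(x₂) + ... + f(xₙ)]

x_0 = 1.2500, f(x_0) = 0.390244, coefficient = 1
x_1 = 1.8000, f(x_1) = 0.235849, coefficient = 2
x_2 = 2.3500, f(x_2) = 0.153315, coefficient = 2
x_3 = 2.9000, f(x_3) = 0.106270, coefficient = 2
x_4 = 3.4500, f(x_4) = 0.077504, coefficient = 2
x_5 = 4.0000, f(x_5) = 0.058824, coefficient = 1

I ≈ (0.550000/2) × 1.594945 = 0.438610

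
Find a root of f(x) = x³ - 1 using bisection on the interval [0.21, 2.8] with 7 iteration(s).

f(x) = x³ - 1
Initial interval: [0.21, 2.8]

Iteration 1:
  c_1 = (0.210000 + 2.800000)/2 = 1.505000
  f(c_1) = f(1.505000) = 2.408863
  f(a) × f(c) < 0, new interval: [0.210000, 1.505000]
Iteration 2:
  c_2 = (0.210000 + 1.505000)/2 = 0.857500
  f(c_2) = f(0.857500) = -0.369475
  f(a) × f(c) ≥ 0, new interval: [0.857500, 1.505000]
Iteration 3:
  c_3 = (0.857500 + 1.505000)/2 = 1.181250
  f(c_3) = f(1.181250) = 0.648259
  f(a) × f(c) < 0, new interval: [0.857500, 1.181250]
Iteration 4:
  c_4 = (0.857500 + 1.181250)/2 = 1.019375
  f(c_4) = f(1.019375) = 0.059258
  f(a) × f(c) < 0, new interval: [0.857500, 1.019375]
Iteration 5:
  c_5 = (0.857500 + 1.019375)/2 = 0.938437
  f(c_5) = f(0.938437) = -0.173551
  f(a) × f(c) ≥ 0, new interval: [0.938437, 1.019375]
Iteration 6:
  c_6 = (0.938437 + 1.019375)/2 = 0.978906
  f(c_6) = f(0.978906) = -0.061956
  f(a) × f(c) ≥ 0, new interval: [0.978906, 1.019375]
Iteration 7:
  c_7 = (0.978906 + 1.019375)/2 = 0.999141
  f(c_7) = f(0.999141) = -0.002576
  f(a) × f(c) ≥ 0, new interval: [0.999141, 1.019375]

After 7 iteration(s), the approximation is c_7 = 0.999141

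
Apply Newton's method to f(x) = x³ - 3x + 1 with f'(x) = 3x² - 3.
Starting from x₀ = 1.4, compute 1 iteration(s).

f(x) = x³ - 3x + 1
f'(x) = 3x² - 3
x₀ = 1.4

Newton-Raphson formula: x_{n+1} = x_n - f(x_n)/f'(x_n)

Iteration 1:
  f(1.400000) = -0.456000
  f'(1.400000) = 2.880000
  x_1 = 1.400000 - (-0.456000)/2.880000 = 1.558333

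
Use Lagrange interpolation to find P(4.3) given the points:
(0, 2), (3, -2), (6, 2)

Lagrange interpolation formula:
P(x) = Σ yᵢ × Lᵢ(x)
where Lᵢ(x) = Π_{j≠i} (x - xⱼ)/(xᵢ - xⱼ)

L_0(4.3) = (4.3 - 3)/(0 - 3) × (4.3 - 6)/(0 - 6) = -0.122778
L_1(4.3) = (4.3 - 0)/(3 - 0) × (4.3 - 6)/(3 - 6) = 0.812222
L_2(4.3) = (4.3 - 0)/(6 - 0) × (4.3 - 3)/(6 - 3) = 0.310556

P(4.3) = 2×L_0(4.3) + (-2)×L_1(4.3) + 2×L_2(4.3)
P(4.3) = -1.248889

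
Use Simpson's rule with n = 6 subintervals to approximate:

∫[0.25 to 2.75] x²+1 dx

f(x) = x²+1
a = 0.25, b = 2.75, n = 6
h = (b - a)/n = 0.416667

Simpson's rule: (h/3)[f(x₀) + 4f(x₁) + 2f(x₂) + ... + f(xₙ)]

x_0 = 0.2500, f(x_0) = 1.062500, coefficient = 1
x_1 = 0.6667, f(x_1) = 1.444444, coefficient = 4
x_2 = 1.0833, f(x_2) = 2.173611, coefficient = 2
x_3 = 1.5000, f(x_3) = 3.250000, coefficient = 4
x_4 = 1.9167, f(x_4) = 4.673611, coefficient = 2
x_5 = 2.3333, f(x_5) = 6.444444, coefficient = 4
x_6 = 2.7500, f(x_6) = 8.562500, coefficient = 1

I ≈ (0.416667/3) × 67.875000 = 9.427083
Exact value: 9.427083
Error: 0.000000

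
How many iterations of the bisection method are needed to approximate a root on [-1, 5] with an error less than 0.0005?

We need (b-a)/2^n ≤ 0.0005
(5 - (-1))/2^n ≤ 0.0005
6/2^n ≤ 0.0005
2^n ≥ 12000
n ≥ log₂(12000) = 13.55
n ≥ 14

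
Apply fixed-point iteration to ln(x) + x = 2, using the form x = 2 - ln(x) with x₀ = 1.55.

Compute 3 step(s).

Equation: ln(x) + x = 2
Fixed-point form: x = 2 - ln(x)
x₀ = 1.55

x_1 = g(1.550000) = 1.561745
x_2 = g(1.561745) = 1.554196
x_3 = g(1.554196) = 1.559042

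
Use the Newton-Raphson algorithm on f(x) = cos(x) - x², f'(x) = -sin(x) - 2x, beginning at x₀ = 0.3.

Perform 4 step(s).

f(x) = cos(x) - x²
f'(x) = -sin(x) - 2x
x₀ = 0.3

Newton-Raphson formula: x_{n+1} = x_n - f(x_n)/f'(x_n)

Iteration 1:
  f(0.300000) = 0.865336
  f'(0.300000) = -0.895520
  x_1 = 0.300000 - 0.865336/(-0.895520) = 1.266295
Iteration 2:
  f(1.266295) = -1.303685
  f'(1.266295) = -3.486586
  x_2 = 1.266295 - (-1.303685)/(-3.486586) = 0.892380
Iteration 3:
  f(0.892380) = -0.168782
  f'(0.892380) = -2.563329
  x_3 = 0.892380 - (-0.168782)/(-2.563329) = 0.826535
Iteration 4:
  f(0.826535) = -0.005733
  f'(0.826535) = -2.388660
  x_4 = 0.826535 - (-0.005733)/(-2.388660) = 0.824136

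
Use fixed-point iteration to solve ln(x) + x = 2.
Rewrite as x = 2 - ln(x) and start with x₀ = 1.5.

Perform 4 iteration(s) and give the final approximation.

Equation: ln(x) + x = 2
Fixed-point form: x = 2 - ln(x)
x₀ = 1.5

x_1 = g(1.500000) = 1.594535
x_2 = g(1.594535) = 1.533418
x_3 = g(1.533418) = 1.572501
x_4 = g(1.572501) = 1.547333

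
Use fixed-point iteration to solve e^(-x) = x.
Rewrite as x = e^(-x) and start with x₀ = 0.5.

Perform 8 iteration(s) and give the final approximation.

Equation: e^(-x) = x
Fixed-point form: x = e^(-x)
x₀ = 0.5

x_1 = g(0.500000) = 0.606531
x_2 = g(0.606531) = 0.545239
x_3 = g(0.545239) = 0.579703
x_4 = g(0.579703) = 0.560065
x_5 = g(0.560065) = 0.571172
x_6 = g(0.571172) = 0.564863
x_7 = g(0.564863) = 0.568438
x_8 = g(0.568438) = 0.566409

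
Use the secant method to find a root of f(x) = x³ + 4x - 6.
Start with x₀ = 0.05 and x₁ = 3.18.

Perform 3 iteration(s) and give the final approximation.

f(x) = x³ + 4x - 6
x₀ = 0.05, x₁ = 3.18

Secant formula: x_{n+1} = x_n - f(x_n)(x_n - x_{n-1})/(f(x_n) - f(x_{n-1}))

Iteration 1:
  f(0.050000) = -5.799875
  f(3.180000) = 38.877432
  x_2 = 3.180000 - 38.877432×(3.180000 - 0.050000)/(38.877432 - (-5.799875))
       = 0.456327
Iteration 2:
  f(3.180000) = 38.877432
  f(0.456327) = -4.079668
  x_3 = 0.456327 - (-4.079668)×(0.456327 - 3.180000)/(-4.079668 - 38.877432)
       = 0.714997
Iteration 3:
  f(0.456327) = -4.079668
  f(0.714997) = -2.774493
  x_4 = 0.714997 - (-2.774493)×(0.714997 - 0.456327)/(-2.774493 - (-4.079668))
       = 1.264866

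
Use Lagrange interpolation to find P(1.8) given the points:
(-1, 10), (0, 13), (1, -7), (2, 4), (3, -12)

Lagrange interpolation formula:
P(x) = Σ yᵢ × Lᵢ(x)
where Lᵢ(x) = Π_{j≠i} (x - xⱼ)/(xᵢ - xⱼ)

L_0(1.8) = (1.8 - 0)/(-1 - 0) × (1.8 - 1)/(-1 - 1) × (1.8 - 2)/(-1 - 2) × (1.8 - 3)/(-1 - 3) = 0.014400
L_1(1.8) = (1.8 - (-1))/(0 - (-1)) × (1.8 - 1)/(0 - 1) × (1.8 - 2)/(0 - 2) × (1.8 - 3)/(0 - 3) = -0.089600
L_2(1.8) = (1.8 - (-1))/(1 - (-1)) × (1.8 - 0)/(1 - 0) × (1.8 - 2)/(1 - 2) × (1.8 - 3)/(1 - 3) = 0.302400
L_3(1.8) = (1.8 - (-1))/(2 - (-1)) × (1.8 - 0)/(2 - 0) × (1.8 - 1)/(2 - 1) × (1.8 - 3)/(2 - 3) = 0.806400
L_4(1.8) = (1.8 - (-1))/(3 - (-1)) × (1.8 - 0)/(3 - 0) × (1.8 - 1)/(3 - 1) × (1.8 - 2)/(3 - 2) = -0.033600

P(1.8) = 10×L_0(1.8) + 13×L_1(1.8) + (-7)×L_2(1.8) + 4×L_3(1.8) + (-12)×L_4(1.8)
P(1.8) = 0.491200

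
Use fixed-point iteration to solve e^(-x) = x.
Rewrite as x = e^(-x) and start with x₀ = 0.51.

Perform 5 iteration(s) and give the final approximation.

Equation: e^(-x) = x
Fixed-point form: x = e^(-x)
x₀ = 0.51

x_1 = g(0.510000) = 0.600496
x_2 = g(0.600496) = 0.548540
x_3 = g(0.548540) = 0.577793
x_4 = g(0.577793) = 0.561135
x_5 = g(0.561135) = 0.570561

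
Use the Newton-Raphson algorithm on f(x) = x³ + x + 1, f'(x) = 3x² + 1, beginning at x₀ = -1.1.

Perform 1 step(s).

f(x) = x³ + x + 1
f'(x) = 3x² + 1
x₀ = -1.1

Newton-Raphson formula: x_{n+1} = x_n - f(x_n)/f'(x_n)

Iteration 1:
  f(-1.100000) = -1.431000
  f'(-1.100000) = 4.630000
  x_1 = -1.100000 - (-1.431000)/4.630000 = -0.790929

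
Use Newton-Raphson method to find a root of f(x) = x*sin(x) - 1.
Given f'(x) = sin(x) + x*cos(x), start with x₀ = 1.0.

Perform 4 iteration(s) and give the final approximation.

f(x) = x*sin(x) - 1
f'(x) = sin(x) + x*cos(x)
x₀ = 1.0

Newton-Raphson formula: x_{n+1} = x_n - f(x_n)/f'(x_n)

Iteration 1:
  f(1.000000) = -0.158529
  f'(1.000000) = 1.381773
  x_1 = 1.000000 - (-0.158529)/1.381773 = 1.114729
Iteration 2:
  f(1.114729) = 0.000794
  f'(1.114729) = 1.388741
  x_2 = 1.114729 - 0.000794/1.388741 = 1.114157
Iteration 3:
  f(1.114157) = 0.000000
  f'(1.114157) = 1.388809
  x_3 = 1.114157 - 0.000000/1.388809 = 1.114157
Iteration 4:
  f(1.114157) = 0.000000
  f'(1.114157) = 1.388809
  x_4 = 1.114157 - 0.000000/1.388809 = 1.114157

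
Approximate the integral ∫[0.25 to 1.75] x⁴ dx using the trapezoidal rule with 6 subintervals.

f(x) = x⁴
a = 0.25, b = 1.75, n = 6
h = (b - a)/n = 0.250000

Trapezoidal rule: (h/2)[f(x₀) + 2f(x₁) + 2f(x₂) + ... + f(xₙ)]

x_0 = 0.2500, f(x_0) = 0.003906, coefficient = 1
x_1 = 0.5000, f(x_1) = 0.062500, coefficient = 2
x_2 = 0.7500, f(x_2) = 0.316406, coefficient = 2
x_3 = 1.0000, f(x_3) = 1.000000, coefficient = 2
x_4 = 1.2500, f(x_4) = 2.441406, coefficient = 2
x_5 = 1.5000, f(x_5) = 5.062500, coefficient = 2
x_6 = 1.7500, f(x_6) = 9.378906, coefficient = 1

I ≈ (0.250000/2) × 27.148438 = 3.393555
Exact value: 3.282422
Error: 0.111133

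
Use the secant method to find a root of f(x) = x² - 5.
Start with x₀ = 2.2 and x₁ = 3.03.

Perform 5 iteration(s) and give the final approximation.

f(x) = x² - 5
x₀ = 2.2, x₁ = 3.03

Secant formula: x_{n+1} = x_n - f(x_n)(x_n - x_{n-1})/(f(x_n) - f(x_{n-1}))

Iteration 1:
  f(2.200000) = -0.160000
  f(3.030000) = 4.180900
  x_2 = 3.030000 - 4.180900×(3.030000 - 2.200000)/(4.180900 - (-0.160000))
       = 2.230593
Iteration 2:
  f(3.030000) = 4.180900
  f(2.230593) = -0.024456
  x_3 = 2.230593 - (-0.024456)×(2.230593 - 3.030000)/(-0.024456 - 4.180900)
       = 2.235242
Iteration 3:
  f(2.230593) = -0.024456
  f(2.235242) = -0.003695
  x_4 = 2.235242 - (-0.003695)×(2.235242 - 2.230593)/(-0.003695 - (-0.024456))
       = 2.236069
Iteration 4:
  f(2.235242) = -0.003695
  f(2.236069) = 0.000005
  x_5 = 2.236069 - 0.000005×(2.236069 - 2.235242)/(0.000005 - (-0.003695))
       = 2.236068
Iteration 5:
  f(2.236069) = 0.000005
  f(2.236068) = 0.000000
  x_6 = 2.236068 - 0.000000×(2.236068 - 2.236069)/(0.000000 - 0.000005)
       = 2.236068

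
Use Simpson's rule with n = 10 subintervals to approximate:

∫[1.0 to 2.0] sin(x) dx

f(x) = sin(x)
a = 1.0, b = 2.0, n = 10
h = (b - a)/n = 0.100000

Simpson's rule: (h/3)[f(x₀) + 4f(x₁) + 2f(x₂) + ... + f(xₙ)]

x_0 = 1.0000, f(x_0) = 0.841471, coefficient = 1
x_1 = 1.1000, f(x_1) = 0.891207, coefficient = 4
x_2 = 1.2000, f(x_2) = 0.932039, coefficient = 2
x_3 = 1.3000, f(x_3) = 0.963558, coefficient = 4
x_4 = 1.4000, f(x_4) = 0.985450, coefficient = 2
x_5 = 1.5000, f(x_5) = 0.997495, coefficient = 4
x_6 = 1.6000, f(x_6) = 0.999574, coefficient = 2
x_7 = 1.7000, f(x_7) = 0.991665, coefficient = 4
x_8 = 1.8000, f(x_8) = 0.973848, coefficient = 2
x_9 = 1.9000, f(x_9) = 0.946300, coefficient = 4
x_10 = 2.0000, f(x_10) = 0.909297, coefficient = 1

I ≈ (0.100000/3) × 28.693490 = 0.956450
Exact value: 0.956449
Error: 0.000001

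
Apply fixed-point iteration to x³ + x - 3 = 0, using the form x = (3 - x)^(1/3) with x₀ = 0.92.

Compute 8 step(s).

Equation: x³ + x - 3 = 0
Fixed-point form: x = (3 - x)^(1/3)
x₀ = 0.92

x_1 = g(0.920000) = 1.276501
x_2 = g(1.276501) = 1.198957
x_3 = g(1.198957) = 1.216675
x_4 = g(1.216675) = 1.212672
x_5 = g(1.212672) = 1.213579
x_6 = g(1.213579) = 1.213374
x_7 = g(1.213374) = 1.213420
x_8 = g(1.213420) = 1.213410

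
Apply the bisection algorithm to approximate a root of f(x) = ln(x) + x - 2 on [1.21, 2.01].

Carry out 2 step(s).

f(x) = ln(x) + x - 2
Initial interval: [1.21, 2.01]

Iteration 1:
  c_1 = (1.210000 + 2.010000)/2 = 1.610000
  f(c_1) = f(1.610000) = 0.086234
  f(a) × f(c) < 0, new interval: [1.210000, 1.610000]
Iteration 2:
  c_2 = (1.210000 + 1.610000)/2 = 1.410000
  f(c_2) = f(1.410000) = -0.246410
  f(a) × f(c) ≥ 0, new interval: [1.410000, 1.610000]

After 2 iteration(s), the approximation is c_2 = 1.410000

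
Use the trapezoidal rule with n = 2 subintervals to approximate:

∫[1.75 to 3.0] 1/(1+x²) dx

f(x) = 1/(1+x²)
a = 1.75, b = 3.0, n = 2
h = (b - a)/n = 0.625000

Trapezoidal rule: (h/2)[f(x₀) + 2f(x₁) + 2f(x₂) + ... + f(xₙ)]

x_0 = 1.7500, f(x_0) = 0.246154, coefficient = 1
x_1 = 2.3750, f(x_1) = 0.150588, coefficient = 2
x_2 = 3.0000, f(x_2) = 0.100000, coefficient = 1

I ≈ (0.625000/2) × 0.647330 = 0.202291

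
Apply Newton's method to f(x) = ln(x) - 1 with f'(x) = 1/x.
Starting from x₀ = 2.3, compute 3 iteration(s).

f(x) = ln(x) - 1
f'(x) = 1/x
x₀ = 2.3

Newton-Raphson formula: x_{n+1} = x_n - f(x_n)/f'(x_n)

Iteration 1:
  f(2.300000) = -0.167091
  f'(2.300000) = 0.434783
  x_1 = 2.300000 - (-0.167091)/0.434783 = 2.684309
Iteration 2:
  f(2.684309) = -0.012577
  f'(2.684309) = 0.372535
  x_2 = 2.684309 - (-0.012577)/0.372535 = 2.718069
Iteration 3:
  f(2.718069) = -0.000078
  f'(2.718069) = 0.367908
  x_3 = 2.718069 - (-0.000078)/0.367908 = 2.718282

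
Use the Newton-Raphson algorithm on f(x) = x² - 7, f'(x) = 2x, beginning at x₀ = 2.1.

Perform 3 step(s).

f(x) = x² - 7
f'(x) = 2x
x₀ = 2.1

Newton-Raphson formula: x_{n+1} = x_n - f(x_n)/f'(x_n)

Iteration 1:
  f(2.100000) = -2.590000
  f'(2.100000) = 4.200000
  x_1 = 2.100000 - (-2.590000)/4.200000 = 2.716667
Iteration 2:
  f(2.716667) = 0.380278
  f'(2.716667) = 5.433333
  x_2 = 2.716667 - 0.380278/5.433333 = 2.646677
Iteration 3:
  f(2.646677) = 0.004899
  f'(2.646677) = 5.293354
  x_3 = 2.646677 - 0.004899/5.293354 = 2.645751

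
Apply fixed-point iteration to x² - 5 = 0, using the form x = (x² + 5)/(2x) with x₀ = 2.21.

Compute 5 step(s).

Equation: x² - 5 = 0
Fixed-point form: x = (x² + 5)/(2x)
x₀ = 2.21

x_1 = g(2.210000) = 2.236222
x_2 = g(2.236222) = 2.236068
x_3 = g(2.236068) = 2.236068
x_4 = g(2.236068) = 2.236068
x_5 = g(2.236068) = 2.236068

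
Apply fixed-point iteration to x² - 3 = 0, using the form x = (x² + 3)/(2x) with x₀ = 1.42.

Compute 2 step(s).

Equation: x² - 3 = 0
Fixed-point form: x = (x² + 3)/(2x)
x₀ = 1.42

x_1 = g(1.420000) = 1.766338
x_2 = g(1.766338) = 1.732384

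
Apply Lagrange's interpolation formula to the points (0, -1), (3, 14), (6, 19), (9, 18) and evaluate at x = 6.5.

Lagrange interpolation formula:
P(x) = Σ yᵢ × Lᵢ(x)
where Lᵢ(x) = Π_{j≠i} (x - xⱼ)/(xᵢ - xⱼ)

L_0(6.5) = (6.5 - 3)/(0 - 3) × (6.5 - 6)/(0 - 6) × (6.5 - 9)/(0 - 9) = 0.027006
L_1(6.5) = (6.5 - 0)/(3 - 0) × (6.5 - 6)/(3 - 6) × (6.5 - 9)/(3 - 9) = -0.150463
L_2(6.5) = (6.5 - 0)/(6 - 0) × (6.5 - 3)/(6 - 3) × (6.5 - 9)/(6 - 9) = 1.053241
L_3(6.5) = (6.5 - 0)/(9 - 0) × (6.5 - 3)/(9 - 3) × (6.5 - 6)/(9 - 6) = 0.070216

P(6.5) = (-1)×L_0(6.5) + 14×L_1(6.5) + 19×L_2(6.5) + 18×L_3(6.5)
P(6.5) = 19.141975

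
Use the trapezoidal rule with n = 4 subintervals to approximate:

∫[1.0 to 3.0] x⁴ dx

f(x) = x⁴
a = 1.0, b = 3.0, n = 4
h = (b - a)/n = 0.500000

Trapezoidal rule: (h/2)[f(x₀) + 2f(x₁) + 2f(x₂) + ... + f(xₙ)]

x_0 = 1.0000, f(x_0) = 1.000000, coefficient = 1
x_1 = 1.5000, f(x_1) = 5.062500, coefficient = 2
x_2 = 2.0000, f(x_2) = 16.000000, coefficient = 2
x_3 = 2.5000, f(x_3) = 39.062500, coefficient = 2
x_4 = 3.0000, f(x_4) = 81.000000, coefficient = 1

I ≈ (0.500000/2) × 202.250000 = 50.562500
Exact value: 48.400000
Error: 2.162500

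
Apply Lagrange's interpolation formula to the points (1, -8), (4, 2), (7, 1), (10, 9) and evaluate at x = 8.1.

Lagrange interpolation formula:
P(x) = Σ yᵢ × Lᵢ(x)
where Lᵢ(x) = Π_{j≠i} (x - xⱼ)/(xᵢ - xⱼ)

L_0(8.1) = (8.1 - 4)/(1 - 4) × (8.1 - 7)/(1 - 7) × (8.1 - 10)/(1 - 10) = 0.052895
L_1(8.1) = (8.1 - 1)/(4 - 1) × (8.1 - 7)/(4 - 7) × (8.1 - 10)/(4 - 10) = -0.274796
L_2(8.1) = (8.1 - 1)/(7 - 1) × (8.1 - 4)/(7 - 4) × (8.1 - 10)/(7 - 10) = 1.024241
L_3(8.1) = (8.1 - 1)/(10 - 1) × (8.1 - 4)/(10 - 4) × (8.1 - 7)/(10 - 7) = 0.197660

P(8.1) = (-8)×L_0(8.1) + 2×L_1(8.1) + 1×L_2(8.1) + 9×L_3(8.1)
P(8.1) = 1.830432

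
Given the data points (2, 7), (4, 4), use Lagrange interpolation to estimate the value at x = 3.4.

Lagrange interpolation formula:
P(x) = Σ yᵢ × Lᵢ(x)
where Lᵢ(x) = Π_{j≠i} (x - xⱼ)/(xᵢ - xⱼ)

L_0(3.4) = (3.4 - 4)/(2 - 4) = 0.300000
L_1(3.4) = (3.4 - 2)/(4 - 2) = 0.700000

P(3.4) = 7×L_0(3.4) + 4×L_1(3.4)
P(3.4) = 4.900000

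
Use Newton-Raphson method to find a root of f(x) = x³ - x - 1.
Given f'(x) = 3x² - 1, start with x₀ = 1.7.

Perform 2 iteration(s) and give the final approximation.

f(x) = x³ - x - 1
f'(x) = 3x² - 1
x₀ = 1.7

Newton-Raphson formula: x_{n+1} = x_n - f(x_n)/f'(x_n)

Iteration 1:
  f(1.700000) = 2.213000
  f'(1.700000) = 7.670000
  x_1 = 1.700000 - 2.213000/7.670000 = 1.411473
Iteration 2:
  f(1.411473) = 0.400544
  f'(1.411473) = 4.976770
  x_2 = 1.411473 - 0.400544/4.976770 = 1.330991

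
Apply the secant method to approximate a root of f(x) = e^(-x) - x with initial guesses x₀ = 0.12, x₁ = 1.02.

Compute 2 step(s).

f(x) = e^(-x) - x
x₀ = 0.12, x₁ = 1.02

Secant formula: x_{n+1} = x_n - f(x_n)(x_n - x_{n-1})/(f(x_n) - f(x_{n-1}))

Iteration 1:
  f(0.120000) = 0.766920
  f(1.020000) = -0.659405
  x_2 = 1.020000 - (-0.659405)×(1.020000 - 0.120000)/(-0.659405 - 0.766920)
       = 0.603921
Iteration 2:
  f(1.020000) = -0.659405
  f(0.603921) = -0.057257
  x_3 = 0.603921 - (-0.057257)×(0.603921 - 1.020000)/(-0.057257 - (-0.659405))
       = 0.564357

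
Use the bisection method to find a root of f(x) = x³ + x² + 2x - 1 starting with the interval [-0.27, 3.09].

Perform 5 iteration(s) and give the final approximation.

f(x) = x³ + x² + 2x - 1
Initial interval: [-0.27, 3.09]

Iteration 1:
  c_1 = (-0.270000 + 3.090000)/2 = 1.410000
  f(c_1) = f(1.410000) = 6.611321
  f(a) × f(c) < 0, new interval: [-0.270000, 1.410000]
Iteration 2:
  c_2 = (-0.270000 + 1.410000)/2 = 0.570000
  f(c_2) = f(0.570000) = 0.650093
  f(a) × f(c) < 0, new interval: [-0.270000, 0.570000]
Iteration 3:
  c_3 = (-0.270000 + 0.570000)/2 = 0.150000
  f(c_3) = f(0.150000) = -0.674125
  f(a) × f(c) ≥ 0, new interval: [0.150000, 0.570000]
Iteration 4:
  c_4 = (0.150000 + 0.570000)/2 = 0.360000
  f(c_4) = f(0.360000) = -0.103744
  f(a) × f(c) ≥ 0, new interval: [0.360000, 0.570000]
Iteration 5:
  c_5 = (0.360000 + 0.570000)/2 = 0.465000
  f(c_5) = f(0.465000) = 0.246770
  f(a) × f(c) < 0, new interval: [0.360000, 0.465000]

After 5 iteration(s), the approximation is c_5 = 0.465000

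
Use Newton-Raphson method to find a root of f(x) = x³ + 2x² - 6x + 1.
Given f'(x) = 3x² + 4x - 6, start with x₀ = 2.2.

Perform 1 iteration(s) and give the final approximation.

f(x) = x³ + 2x² - 6x + 1
f'(x) = 3x² + 4x - 6
x₀ = 2.2

Newton-Raphson formula: x_{n+1} = x_n - f(x_n)/f'(x_n)

Iteration 1:
  f(2.200000) = 8.128000
  f'(2.200000) = 17.320000
  x_1 = 2.200000 - 8.128000/17.320000 = 1.730716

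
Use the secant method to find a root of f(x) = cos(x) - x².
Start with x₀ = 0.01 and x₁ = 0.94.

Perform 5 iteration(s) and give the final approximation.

f(x) = cos(x) - x²
x₀ = 0.01, x₁ = 0.94

Secant formula: x_{n+1} = x_n - f(x_n)(x_n - x_{n-1})/(f(x_n) - f(x_{n-1}))

Iteration 1:
  f(0.010000) = 0.999850
  f(0.940000) = -0.293812
  x_2 = 0.940000 - (-0.293812)×(0.940000 - 0.010000)/(-0.293812 - 0.999850)
       = 0.728782
Iteration 2:
  f(0.940000) = -0.293812
  f(0.728782) = 0.214864
  x_3 = 0.728782 - 0.214864×(0.728782 - 0.940000)/(0.214864 - (-0.293812))
       = 0.818000
Iteration 3:
  f(0.728782) = 0.214864
  f(0.818000) = 0.014558
  x_4 = 0.818000 - 0.014558×(0.818000 - 0.728782)/(0.014558 - 0.214864)
       = 0.824484
Iteration 4:
  f(0.818000) = 0.014558
  f(0.824484) = -0.000839
  x_5 = 0.824484 - (-0.000839)×(0.824484 - 0.818000)/(-0.000839 - 0.014558)
       = 0.824131
Iteration 5:
  f(0.824484) = -0.000839
  f(0.824131) = 0.000003
  x_6 = 0.824131 - 0.000003×(0.824131 - 0.824484)/(0.000003 - (-0.000839))
       = 0.824132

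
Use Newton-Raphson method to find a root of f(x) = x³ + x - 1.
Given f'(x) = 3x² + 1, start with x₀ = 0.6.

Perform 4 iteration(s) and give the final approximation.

f(x) = x³ + x - 1
f'(x) = 3x² + 1
x₀ = 0.6

Newton-Raphson formula: x_{n+1} = x_n - f(x_n)/f'(x_n)

Iteration 1:
  f(0.600000) = -0.184000
  f'(0.600000) = 2.080000
  x_1 = 0.600000 - (-0.184000)/2.080000 = 0.688462
Iteration 2:
  f(0.688462) = 0.014778
  f'(0.688462) = 2.421938
  x_2 = 0.688462 - 0.014778/2.421938 = 0.682360
Iteration 3:
  f(0.682360) = 0.000077
  f'(0.682360) = 2.396845
  x_3 = 0.682360 - 0.000077/2.396845 = 0.682328
Iteration 4:
  f(0.682328) = 0.000000
  f'(0.682328) = 2.396714
  x_4 = 0.682328 - 0.000000/2.396714 = 0.682328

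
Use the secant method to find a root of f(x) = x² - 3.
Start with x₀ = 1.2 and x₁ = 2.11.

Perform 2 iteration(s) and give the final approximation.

f(x) = x² - 3
x₀ = 1.2, x₁ = 2.11

Secant formula: x_{n+1} = x_n - f(x_n)(x_n - x_{n-1})/(f(x_n) - f(x_{n-1}))

Iteration 1:
  f(1.200000) = -1.560000
  f(2.110000) = 1.452100
  x_2 = 2.110000 - 1.452100×(2.110000 - 1.200000)/(1.452100 - (-1.560000))
       = 1.671299
Iteration 2:
  f(2.110000) = 1.452100
  f(1.671299) = -0.206759
  x_3 = 1.671299 - (-0.206759)×(1.671299 - 2.110000)/(-0.206759 - 1.452100)
       = 1.725979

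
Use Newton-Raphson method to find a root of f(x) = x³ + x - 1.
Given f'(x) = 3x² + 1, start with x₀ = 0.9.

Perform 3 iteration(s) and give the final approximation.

f(x) = x³ + x - 1
f'(x) = 3x² + 1
x₀ = 0.9

Newton-Raphson formula: x_{n+1} = x_n - f(x_n)/f'(x_n)

Iteration 1:
  f(0.900000) = 0.629000
  f'(0.900000) = 3.430000
  x_1 = 0.900000 - 0.629000/3.430000 = 0.716618
Iteration 2:
  f(0.716618) = 0.084631
  f'(0.716618) = 2.540624
  x_2 = 0.716618 - 0.084631/2.540624 = 0.683307
Iteration 3:
  f(0.683307) = 0.002349
  f'(0.683307) = 2.400725
  x_3 = 0.683307 - 0.002349/2.400725 = 0.682329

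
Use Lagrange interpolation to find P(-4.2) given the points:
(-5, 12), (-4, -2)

Lagrange interpolation formula:
P(x) = Σ yᵢ × Lᵢ(x)
where Lᵢ(x) = Π_{j≠i} (x - xⱼ)/(xᵢ - xⱼ)

L_0(-4.2) = (-4.2 - (-4))/(-5 - (-4)) = 0.200000
L_1(-4.2) = (-4.2 - (-5))/(-4 - (-5)) = 0.800000

P(-4.2) = 12×L_0(-4.2) + (-2)×L_1(-4.2)
P(-4.2) = 0.800000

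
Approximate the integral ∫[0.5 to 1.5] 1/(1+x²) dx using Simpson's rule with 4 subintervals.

f(x) = 1/(1+x²)
a = 0.5, b = 1.5, n = 4
h = (b - a)/n = 0.250000

Simpson's rule: (h/3)[f(x₀) + 4f(x₁) + 2f(x₂) + ... + f(xₙ)]

x_0 = 0.5000, f(x_0) = 0.800000, coefficient = 1
x_1 = 0.7500, f(x_1) = 0.640000, coefficient = 4
x_2 = 1.0000, f(x_2) = 0.500000, coefficient = 2
x_3 = 1.2500, f(x_3) = 0.390244, coefficient = 4
x_4 = 1.5000, f(x_4) = 0.307692, coefficient = 1

I ≈ (0.250000/3) × 6.228668 = 0.519056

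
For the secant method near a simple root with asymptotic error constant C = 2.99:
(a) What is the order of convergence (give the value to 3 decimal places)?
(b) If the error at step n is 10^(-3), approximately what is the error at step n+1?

(a) Secant method has superlinear convergence with order φ = (1+√5)/2 ≈ 1.618.
    This means |e_{n+1}| ≈ C|e_n|^1.618.

(b) With |e_n| = 10^(-3) and C = 2.99:
    |e_{n+1}| ≈ 2.99 × (10^(-3))^1.618 = 2.99 × 10^(-4.85)

(a) ≈ 1.618 (golden ratio); (b) |e_{n+1}| ≈ 4.184e-05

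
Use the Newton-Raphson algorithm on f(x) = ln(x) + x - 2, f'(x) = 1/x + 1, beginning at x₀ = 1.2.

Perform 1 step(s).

f(x) = ln(x) + x - 2
f'(x) = 1/x + 1
x₀ = 1.2

Newton-Raphson formula: x_{n+1} = x_n - f(x_n)/f'(x_n)

Iteration 1:
  f(1.200000) = -0.617678
  f'(1.200000) = 1.833333
  x_1 = 1.200000 - (-0.617678)/1.833333 = 1.536916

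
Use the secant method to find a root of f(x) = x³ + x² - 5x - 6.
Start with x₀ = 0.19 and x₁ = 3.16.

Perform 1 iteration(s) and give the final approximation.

f(x) = x³ + x² - 5x - 6
x₀ = 0.19, x₁ = 3.16

Secant formula: x_{n+1} = x_n - f(x_n)(x_n - x_{n-1})/(f(x_n) - f(x_{n-1}))

Iteration 1:
  f(0.190000) = -6.907041
  f(3.160000) = 19.740096
  x_2 = 3.160000 - 19.740096×(3.160000 - 0.190000)/(19.740096 - (-6.907041))
       = 0.959835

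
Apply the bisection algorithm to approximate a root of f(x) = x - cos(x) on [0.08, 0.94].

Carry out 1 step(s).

f(x) = x - cos(x)
Initial interval: [0.08, 0.94]

Iteration 1:
  c_1 = (0.080000 + 0.940000)/2 = 0.510000
  f(c_1) = f(0.510000) = -0.362745
  f(a) × f(c) ≥ 0, new interval: [0.510000, 0.940000]

After 1 iteration(s), the approximation is c_1 = 0.510000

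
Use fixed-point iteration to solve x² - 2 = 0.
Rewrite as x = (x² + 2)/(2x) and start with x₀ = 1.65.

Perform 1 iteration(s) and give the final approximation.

Equation: x² - 2 = 0
Fixed-point form: x = (x² + 2)/(2x)
x₀ = 1.65

x_1 = g(1.650000) = 1.431061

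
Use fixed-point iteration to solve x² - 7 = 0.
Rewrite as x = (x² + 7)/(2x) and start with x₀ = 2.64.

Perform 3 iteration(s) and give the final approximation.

Equation: x² - 7 = 0
Fixed-point form: x = (x² + 7)/(2x)
x₀ = 2.64

x_1 = g(2.640000) = 2.645758
x_2 = g(2.645758) = 2.645751
x_3 = g(2.645751) = 2.645751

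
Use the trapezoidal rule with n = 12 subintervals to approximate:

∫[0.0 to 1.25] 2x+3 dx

f(x) = 2x+3
a = 0.0, b = 1.25, n = 12
h = (b - a)/n = 0.104167

Trapezoidal rule: (h/2)[f(x₀) + 2f(x₁) + 2f(x₂) + ... + f(xₙ)]

x_0 = 0.0000, f(x_0) = 3.000000, coefficient = 1
x_1 = 0.1042, f(x_1) = 3.208333, coefficient = 2
x_2 = 0.2083, f(x_2) = 3.416667, coefficient = 2
x_3 = 0.3125, f(x_3) = 3.625000, coefficient = 2
x_4 = 0.4167, f(x_4) = 3.833333, coefficient = 2
x_5 = 0.5208, f(x_5) = 4.041667, coefficient = 2
x_6 = 0.6250, f(x_6) = 4.250000, coefficient = 2
x_7 = 0.7292, f(x_7) = 4.458333, coefficient = 2
x_8 = 0.8333, f(x_8) = 4.666667, coefficient = 2
x_9 = 0.9375, f(x_9) = 4.875000, coefficient = 2
x_10 = 1.0417, f(x_10) = 5.083333, coefficient = 2
x_11 = 1.1458, f(x_11) = 5.291667, coefficient = 2
x_12 = 1.2500, f(x_12) = 5.500000, coefficient = 1

I ≈ (0.104167/2) × 102.000000 = 5.312500
Exact value: 5.312500
Error: 0.000000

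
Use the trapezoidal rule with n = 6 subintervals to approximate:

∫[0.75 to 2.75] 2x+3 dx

f(x) = 2x+3
a = 0.75, b = 2.75, n = 6
h = (b - a)/n = 0.333333

Trapezoidal rule: (h/2)[f(x₀) + 2f(x₁) + 2f(x₂) + ... + f(xₙ)]

x_0 = 0.7500, f(x_0) = 4.500000, coefficient = 1
x_1 = 1.0833, f(x_1) = 5.166667, coefficient = 2
x_2 = 1.4167, f(x_2) = 5.833333, coefficient = 2
x_3 = 1.7500, f(x_3) = 6.500000, coefficient = 2
x_4 = 2.0833, f(x_4) = 7.166667, coefficient = 2
x_5 = 2.4167, f(x_5) = 7.833333, coefficient = 2
x_6 = 2.7500, f(x_6) = 8.500000, coefficient = 1

I ≈ (0.333333/2) × 78.000000 = 13.000000
Exact value: 13.000000
Error: 0.000000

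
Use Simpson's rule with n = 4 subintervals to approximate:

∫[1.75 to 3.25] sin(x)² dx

f(x) = sin(x)²
a = 1.75, b = 3.25, n = 4
h = (b - a)/n = 0.375000

Simpson's rule: (h/3)[f(x₀) + 4f(x₁) + 2f(x₂) + ... + f(xₙ)]

x_0 = 1.7500, f(x_0) = 0.968228, coefficient = 1
x_1 = 2.1250, f(x_1) = 0.723044, coefficient = 4
x_2 = 2.5000, f(x_2) = 0.358169, coefficient = 2
x_3 = 2.8750, f(x_3) = 0.069404, coefficient = 4
x_4 = 3.2500, f(x_4) = 0.011706, coefficient = 1

I ≈ (0.375000/3) × 4.866062 = 0.608258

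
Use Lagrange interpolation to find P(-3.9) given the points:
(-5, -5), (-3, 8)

Lagrange interpolation formula:
P(x) = Σ yᵢ × Lᵢ(x)
where Lᵢ(x) = Π_{j≠i} (x - xⱼ)/(xᵢ - xⱼ)

L_0(-3.9) = (-3.9 - (-3))/(-5 - (-3)) = 0.450000
L_1(-3.9) = (-3.9 - (-5))/(-3 - (-5)) = 0.550000

P(-3.9) = (-5)×L_0(-3.9) + 8×L_1(-3.9)
P(-3.9) = 2.150000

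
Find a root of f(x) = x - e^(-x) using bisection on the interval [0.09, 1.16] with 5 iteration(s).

f(x) = x - e^(-x)
Initial interval: [0.09, 1.16]

Iteration 1:
  c_1 = (0.090000 + 1.160000)/2 = 0.625000
  f(c_1) = f(0.625000) = 0.089739
  f(a) × f(c) < 0, new interval: [0.090000, 0.625000]
Iteration 2:
  c_2 = (0.090000 + 0.625000)/2 = 0.357500
  f(c_2) = f(0.357500) = -0.341923
  f(a) × f(c) ≥ 0, new interval: [0.357500, 0.625000]
Iteration 3:
  c_3 = (0.357500 + 0.625000)/2 = 0.491250
  f(c_3) = f(0.491250) = -0.120611
  f(a) × f(c) ≥ 0, new interval: [0.491250, 0.625000]
Iteration 4:
  c_4 = (0.491250 + 0.625000)/2 = 0.558125
  f(c_4) = f(0.558125) = -0.014156
  f(a) × f(c) ≥ 0, new interval: [0.558125, 0.625000]
Iteration 5:
  c_5 = (0.558125 + 0.625000)/2 = 0.591562
  f(c_5) = f(0.591562) = 0.038101
  f(a) × f(c) < 0, new interval: [0.558125, 0.591562]

After 5 iteration(s), the approximation is c_5 = 0.591562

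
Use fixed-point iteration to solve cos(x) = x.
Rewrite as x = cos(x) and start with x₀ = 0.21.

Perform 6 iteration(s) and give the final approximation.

Equation: cos(x) = x
Fixed-point form: x = cos(x)
x₀ = 0.21

x_1 = g(0.210000) = 0.978031
x_2 = g(0.978031) = 0.558657
x_3 = g(0.558657) = 0.847968
x_4 = g(0.847968) = 0.661509
x_5 = g(0.661509) = 0.789066
x_6 = g(0.789066) = 0.704508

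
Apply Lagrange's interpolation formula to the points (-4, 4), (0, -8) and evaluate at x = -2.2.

Lagrange interpolation formula:
P(x) = Σ yᵢ × Lᵢ(x)
where Lᵢ(x) = Π_{j≠i} (x - xⱼ)/(xᵢ - xⱼ)

L_0(-2.2) = (-2.2 - 0)/(-4 - 0) = 0.550000
L_1(-2.2) = (-2.2 - (-4))/(0 - (-4)) = 0.450000

P(-2.2) = 4×L_0(-2.2) + (-8)×L_1(-2.2)
P(-2.2) = -1.400000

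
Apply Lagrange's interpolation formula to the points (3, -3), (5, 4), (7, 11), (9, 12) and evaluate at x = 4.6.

Lagrange interpolation formula:
P(x) = Σ yᵢ × Lᵢ(x)
where Lᵢ(x) = Π_{j≠i} (x - xⱼ)/(xᵢ - xⱼ)

L_0(4.6) = (4.6 - 5)/(3 - 5) × (4.6 - 7)/(3 - 7) × (4.6 - 9)/(3 - 9) = 0.088000
L_1(4.6) = (4.6 - 3)/(5 - 3) × (4.6 - 7)/(5 - 7) × (4.6 - 9)/(5 - 9) = 1.056000
L_2(4.6) = (4.6 - 3)/(7 - 3) × (4.6 - 5)/(7 - 5) × (4.6 - 9)/(7 - 9) = -0.176000
L_3(4.6) = (4.6 - 3)/(9 - 3) × (4.6 - 5)/(9 - 5) × (4.6 - 7)/(9 - 7) = 0.032000

P(4.6) = (-3)×L_0(4.6) + 4×L_1(4.6) + 11×L_2(4.6) + 12×L_3(4.6)
P(4.6) = 2.408000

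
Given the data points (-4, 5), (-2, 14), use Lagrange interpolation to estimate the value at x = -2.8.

Lagrange interpolation formula:
P(x) = Σ yᵢ × Lᵢ(x)
where Lᵢ(x) = Π_{j≠i} (x - xⱼ)/(xᵢ - xⱼ)

L_0(-2.8) = (-2.8 - (-2))/(-4 - (-2)) = 0.400000
L_1(-2.8) = (-2.8 - (-4))/(-2 - (-4)) = 0.600000

P(-2.8) = 5×L_0(-2.8) + 14×L_1(-2.8)
P(-2.8) = 10.400000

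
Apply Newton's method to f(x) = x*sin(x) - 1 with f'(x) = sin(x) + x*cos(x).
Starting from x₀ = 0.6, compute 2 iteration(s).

f(x) = x*sin(x) - 1
f'(x) = sin(x) + x*cos(x)
x₀ = 0.6

Newton-Raphson formula: x_{n+1} = x_n - f(x_n)/f'(x_n)

Iteration 1:
  f(0.600000) = -0.661215
  f'(0.600000) = 1.059844
  x_1 = 0.600000 - (-0.661215)/1.059844 = 1.223879
Iteration 2:
  f(1.223879) = 0.150967
  f'(1.223879) = 1.356545
  x_2 = 1.223879 - 0.150967/1.356545 = 1.112591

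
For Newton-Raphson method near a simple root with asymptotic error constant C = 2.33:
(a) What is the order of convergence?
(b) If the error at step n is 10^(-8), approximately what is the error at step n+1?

(a) Newton-Raphson has quadratic (order 2) convergence near simple roots.
    This means |e_{n+1}| ≈ C|e_n|².

(b) With |e_n| = 10^(-8) and C = 2.33:
    |e_{n+1}| ≈ 2.33 × (10^(-8))² = 2.33 × 10^(-16)

(a) 2 (quadratic); (b) |e_{n+1}| ≈ 2.330e-16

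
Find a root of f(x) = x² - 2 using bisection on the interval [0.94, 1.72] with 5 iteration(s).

f(x) = x² - 2
Initial interval: [0.94, 1.72]

Iteration 1:
  c_1 = (0.940000 + 1.720000)/2 = 1.330000
  f(c_1) = f(1.330000) = -0.231100
  f(a) × f(c) ≥ 0, new interval: [1.330000, 1.720000]
Iteration 2:
  c_2 = (1.330000 + 1.720000)/2 = 1.525000
  f(c_2) = f(1.525000) = 0.325625
  f(a) × f(c) < 0, new interval: [1.330000, 1.525000]
Iteration 3:
  c_3 = (1.330000 + 1.525000)/2 = 1.427500
  f(c_3) = f(1.427500) = 0.037756
  f(a) × f(c) < 0, new interval: [1.330000, 1.427500]
Iteration 4:
  c_4 = (1.330000 + 1.427500)/2 = 1.378750
  f(c_4) = f(1.378750) = -0.099048
  f(a) × f(c) ≥ 0, new interval: [1.378750, 1.427500]
Iteration 5:
  c_5 = (1.378750 + 1.427500)/2 = 1.403125
  f(c_5) = f(1.403125) = -0.031240
  f(a) × f(c) ≥ 0, new interval: [1.403125, 1.427500]

After 5 iteration(s), the approximation is c_5 = 1.403125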